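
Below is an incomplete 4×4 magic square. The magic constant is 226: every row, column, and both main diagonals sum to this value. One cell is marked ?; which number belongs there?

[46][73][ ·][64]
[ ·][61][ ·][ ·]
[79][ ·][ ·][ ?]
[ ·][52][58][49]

Row 1: 46 + 73 + 64 + ? = 226, so (1,3) = 43.
Row 4 needs 226; the known cells sum to 159, so (4,1) = 67.
Column 1 needs 226; the known cells sum to 192, so (2,1) = 34.
Column 2: 73 + 61 + 52 + ? = 226, so (3,2) = 40.
The remaining cell in main diagonal is (3,3) = 226 − 156 = 70.
Anti-diagonal must total 226; the given cells sum to 171, so (2,3) = 55.
From row 2, 226 − (34 + 61 + 55) gives (2,4) = 76.
From row 3, 226 − (79 + 40 + 70) gives (3,4) = 37.

37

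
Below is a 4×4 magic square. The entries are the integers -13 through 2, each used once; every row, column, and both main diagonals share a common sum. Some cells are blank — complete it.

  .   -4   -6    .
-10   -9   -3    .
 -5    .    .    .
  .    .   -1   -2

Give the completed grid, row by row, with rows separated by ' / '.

1 -4 -6 -13 / -10 -9 -3 0 / -5 2 -12 -7 / -8 -11 -1 -2

The entries are -13 through 2, which sum to -88, so each line sums to -88/4 = -22.
The remaining cell in row 2 is (2,4) = -22 − (-22) = 0.
Column 3 must total -22; the given cells sum to -10, so (3,3) = -12.
Main diagonal: -9 + (-12) + (-2) + ? = -22, so (1,1) = 1.
Using row 1: 1 + (-4) + (-6) + ? → (1,4) = -22 − (-9) = -13.
Column 1: 1 + (-10) + (-5) + ? = -22, so (4,1) = -8.
Column 4: -13 + 0 + (-2) + ? = -22, so (3,4) = -7.
Anti-diagonal: -13 + (-3) + (-8) + ? = -22, so (3,2) = 2.
Using row 4: -8 + (-1) + (-2) + ? → (4,2) = -22 − (-11) = -11.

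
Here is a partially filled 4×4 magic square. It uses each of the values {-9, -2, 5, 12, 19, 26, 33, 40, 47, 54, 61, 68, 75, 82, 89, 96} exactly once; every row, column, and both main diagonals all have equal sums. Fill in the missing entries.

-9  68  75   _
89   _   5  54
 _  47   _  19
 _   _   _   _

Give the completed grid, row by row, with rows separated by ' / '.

-9 68 75 40 / 89 26 5 54 / 12 47 96 19 / 82 33 -2 61

The 16 entries sum to 696, so each line sums to 696/4 = 174.
From row 1, 174 − (-9 + 68 + 75) gives (1,4) = 40.
Row 2 needs 174; the known cells sum to 148, so (2,2) = 26.
Column 2: 68 + 26 + 47 + ? = 174, so (4,2) = 33.
Column 4 needs 174; the known cells sum to 113, so (4,4) = 61.
Main diagonal must total 174; the given cells sum to 78, so (3,3) = 96.
Using anti-diagonal: 40 + 5 + 47 + ? → (4,1) = 174 − 92 = 82.
Row 3 must total 174; the given cells sum to 162, so (3,1) = 12.
Row 4 must total 174; the given cells sum to 176, so (4,3) = -2.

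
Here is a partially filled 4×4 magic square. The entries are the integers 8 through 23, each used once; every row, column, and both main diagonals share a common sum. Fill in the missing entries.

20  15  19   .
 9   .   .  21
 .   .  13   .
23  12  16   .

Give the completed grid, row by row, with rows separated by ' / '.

The entries are 8 through 23, which sum to 248, so each line sums to 248/4 = 62.
Row 1: 20 + 15 + 19 + ? = 62, so (1,4) = 8.
The remaining cell in row 4 is (4,4) = 62 − 51 = 11.
Column 1 must total 62; the given cells sum to 52, so (3,1) = 10.
Column 3 needs 62; the known cells sum to 48, so (2,3) = 14.
The remaining cell in column 4 is (3,4) = 62 − 40 = 22.
From main diagonal, 62 − (20 + 13 + 11) gives (2,2) = 18.
Anti-diagonal: 8 + 14 + 23 + ? = 62, so (3,2) = 17.

20 15 19 8 / 9 18 14 21 / 10 17 13 22 / 23 12 16 11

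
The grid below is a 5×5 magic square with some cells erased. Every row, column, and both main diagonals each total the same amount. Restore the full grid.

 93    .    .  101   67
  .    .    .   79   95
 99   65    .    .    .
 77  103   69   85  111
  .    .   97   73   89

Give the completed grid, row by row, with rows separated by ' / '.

93 109 75 101 67 / 71 87 113 79 95 / 99 65 91 107 83 / 77 103 69 85 111 / 105 81 97 73 89

Row 4 is already complete: 77 + 103 + 69 + 85 + 111 = 445, so that is the magic constant.
Column 4: 101 + 79 + 85 + 73 + ? = 445, so (3,4) = 107.
Column 5: 67 + 95 + 111 + 89 + ? = 445, so (3,5) = 83.
From row 3, 445 − (99 + 65 + 107 + 83) gives (3,3) = 91.
The remaining cell in main diagonal is (2,2) = 445 − 358 = 87.
From anti-diagonal, 445 − (67 + 79 + 91 + 103) gives (5,1) = 105.
Row 5 needs 445; the known cells sum to 364, so (5,2) = 81.
The remaining cell in column 1 is (2,1) = 445 − 374 = 71.
From column 2, 445 − (87 + 65 + 103 + 81) gives (1,2) = 109.
Row 1 must total 445; the given cells sum to 370, so (1,3) = 75.
Row 2 must total 445; the given cells sum to 332, so (2,3) = 113.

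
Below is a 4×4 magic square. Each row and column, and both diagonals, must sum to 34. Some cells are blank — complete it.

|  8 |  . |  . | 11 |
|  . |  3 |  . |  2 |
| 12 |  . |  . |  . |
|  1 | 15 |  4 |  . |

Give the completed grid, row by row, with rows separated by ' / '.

From row 4, 34 − (1 + 15 + 4) gives (4,4) = 14.
The remaining cell in column 1 is (2,1) = 34 − 21 = 13.
The remaining cell in column 4 is (3,4) = 34 − 27 = 7.
From main diagonal, 34 − (8 + 3 + 14) gives (3,3) = 9.
Row 2: 13 + 3 + 2 + ? = 34, so (2,3) = 16.
The remaining cell in row 3 is (3,2) = 34 − 28 = 6.
The remaining cell in column 2 is (1,2) = 34 − 24 = 10.
Column 3 must total 34; the given cells sum to 29, so (1,3) = 5.

8 10 5 11 / 13 3 16 2 / 12 6 9 7 / 1 15 4 14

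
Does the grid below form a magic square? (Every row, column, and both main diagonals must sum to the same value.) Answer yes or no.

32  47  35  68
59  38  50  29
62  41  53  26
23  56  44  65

Row 1: 32 + 47 + 35 + 68 = 182.
Row 2: 59 + 38 + 50 + 29 = 176.
Row 3: 62 + 41 + 53 + 26 = 182.
Row 4: 23 + 56 + 44 + 65 = 188.
Column 1: 32 + 59 + 62 + 23 = 176.
Column 2: 47 + 38 + 41 + 56 = 182.
Column 3: 35 + 50 + 53 + 44 = 182.
Column 4: 68 + 29 + 26 + 65 = 188.
Main diagonal: 32 + 38 + 53 + 65 = 188.
Anti-diagonal: 68 + 50 + 41 + 23 = 182.

No — column 1 sums to 176 but anti-diagonal sums to 182.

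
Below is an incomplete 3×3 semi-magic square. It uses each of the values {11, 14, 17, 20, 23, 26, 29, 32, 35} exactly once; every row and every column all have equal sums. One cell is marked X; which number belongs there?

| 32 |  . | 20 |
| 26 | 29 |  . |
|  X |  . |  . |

The 9 entries sum to 207, so each line sums to 207/3 = 69.
Row 1 needs 69; the known cells sum to 52, so (1,2) = 17.
Row 2 needs 69; the known cells sum to 55, so (2,3) = 14.
Using column 1: 32 + 26 + ? → (3,1) = 69 − 58 = 11.

11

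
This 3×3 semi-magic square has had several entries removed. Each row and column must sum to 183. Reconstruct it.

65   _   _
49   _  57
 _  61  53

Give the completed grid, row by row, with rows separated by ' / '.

65 45 73 / 49 77 57 / 69 61 53

Using row 2: 49 + 57 + ? → (2,2) = 183 − 106 = 77.
Using row 3: 61 + 53 + ? → (3,1) = 183 − 114 = 69.
Using column 2: 77 + 61 + ? → (1,2) = 183 − 138 = 45.
The remaining cell in column 3 is (1,3) = 183 − 110 = 73.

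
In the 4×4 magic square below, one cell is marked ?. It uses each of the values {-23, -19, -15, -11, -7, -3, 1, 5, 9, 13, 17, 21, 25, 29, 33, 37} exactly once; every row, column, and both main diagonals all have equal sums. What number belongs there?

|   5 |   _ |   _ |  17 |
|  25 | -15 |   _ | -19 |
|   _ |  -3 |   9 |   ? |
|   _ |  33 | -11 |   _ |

The 16 entries sum to 112, so each line sums to 112/4 = 28.
Row 2: 25 + (-15) + (-19) + ? = 28, so (2,3) = 37.
The remaining cell in column 2 is (1,2) = 28 − 15 = 13.
From column 3, 28 − (37 + 9 + (-11)) gives (1,3) = -7.
The remaining cell in main diagonal is (4,4) = 28 − (-1) = 29.
Anti-diagonal: 17 + 37 + (-3) + ? = 28, so (4,1) = -23.
Using column 1: 5 + 25 + (-23) + ? → (3,1) = 28 − 7 = 21.
The remaining cell in column 4 is (3,4) = 28 − 27 = 1.

1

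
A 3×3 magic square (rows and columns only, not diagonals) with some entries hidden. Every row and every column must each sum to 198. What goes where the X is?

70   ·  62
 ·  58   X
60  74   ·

Row 1 must total 198; the given cells sum to 132, so (1,2) = 66.
Using row 3: 60 + 74 + ? → (3,3) = 198 − 134 = 64.
Using column 1: 70 + 60 + ? → (2,1) = 198 − 130 = 68.
Column 3: 62 + 64 + ? = 198, so (2,3) = 72.

72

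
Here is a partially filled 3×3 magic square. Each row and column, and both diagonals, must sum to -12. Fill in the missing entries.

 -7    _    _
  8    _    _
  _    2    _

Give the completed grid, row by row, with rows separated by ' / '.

The remaining cell in column 1 is (3,1) = -12 − 1 = -13.
From row 3, -12 − (-13 + 2) gives (3,3) = -1.
Main diagonal: -7 + (-1) + ? = -12, so (2,2) = -4.
The remaining cell in anti-diagonal is (1,3) = -12 − (-17) = 5.
Row 1 must total -12; the given cells sum to -2, so (1,2) = -10.
Using row 2: 8 + (-4) + ? → (2,3) = -12 − 4 = -16.

-7 -10 5 / 8 -4 -16 / -13 2 -1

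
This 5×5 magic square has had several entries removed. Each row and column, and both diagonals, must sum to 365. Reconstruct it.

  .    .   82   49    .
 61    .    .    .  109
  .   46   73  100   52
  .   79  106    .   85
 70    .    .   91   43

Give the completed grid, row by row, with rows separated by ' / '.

Using row 3: 46 + 73 + 100 + 52 + ? → (3,1) = 365 − 271 = 94.
Column 5: 109 + 52 + 85 + 43 + ? = 365, so (1,5) = 76.
Anti-diagonal needs 365; the known cells sum to 298, so (2,4) = 67.
Using column 4: 49 + 67 + 100 + 91 + ? → (4,4) = 365 − 307 = 58.
Row 4: 79 + 106 + 58 + 85 + ? = 365, so (4,1) = 37.
The remaining cell in column 1 is (1,1) = 365 − 262 = 103.
Main diagonal must total 365; the given cells sum to 277, so (2,2) = 88.
Row 1: 103 + 82 + 49 + 76 + ? = 365, so (1,2) = 55.
Row 2 must total 365; the given cells sum to 325, so (2,3) = 40.
The remaining cell in column 2 is (5,2) = 365 − 268 = 97.
Column 3 must total 365; the given cells sum to 301, so (5,3) = 64.

103 55 82 49 76 / 61 88 40 67 109 / 94 46 73 100 52 / 37 79 106 58 85 / 70 97 64 91 43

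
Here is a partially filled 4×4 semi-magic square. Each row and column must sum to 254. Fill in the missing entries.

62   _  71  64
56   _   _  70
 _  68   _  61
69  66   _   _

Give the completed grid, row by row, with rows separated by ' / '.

Row 1: 62 + 71 + 64 + ? = 254, so (1,2) = 57.
The remaining cell in column 1 is (3,1) = 254 − 187 = 67.
Using column 2: 57 + 68 + 66 + ? → (2,2) = 254 − 191 = 63.
Column 4 needs 254; the known cells sum to 195, so (4,4) = 59.
The remaining cell in row 2 is (2,3) = 254 − 189 = 65.
Row 3 needs 254; the known cells sum to 196, so (3,3) = 58.
Row 4 must total 254; the given cells sum to 194, so (4,3) = 60.

62 57 71 64 / 56 63 65 70 / 67 68 58 61 / 69 66 60 59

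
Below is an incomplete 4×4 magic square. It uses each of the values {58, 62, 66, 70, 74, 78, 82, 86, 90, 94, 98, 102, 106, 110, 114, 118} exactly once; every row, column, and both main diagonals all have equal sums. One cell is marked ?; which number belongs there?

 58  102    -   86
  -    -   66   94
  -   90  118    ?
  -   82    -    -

The 16 entries sum to 1408, so each line sums to 1408/4 = 352.
Using row 1: 58 + 102 + 86 + ? → (1,3) = 352 − 246 = 106.
Using column 2: 102 + 90 + 82 + ? → (2,2) = 352 − 274 = 78.
Column 3 needs 352; the known cells sum to 290, so (4,3) = 62.
Main diagonal needs 352; the known cells sum to 254, so (4,4) = 98.
The remaining cell in anti-diagonal is (4,1) = 352 − 242 = 110.
Using row 2: 78 + 66 + 94 + ? → (2,1) = 352 − 238 = 114.
Column 1 needs 352; the known cells sum to 282, so (3,1) = 70.
Using column 4: 86 + 94 + 98 + ? → (3,4) = 352 − 278 = 74.

74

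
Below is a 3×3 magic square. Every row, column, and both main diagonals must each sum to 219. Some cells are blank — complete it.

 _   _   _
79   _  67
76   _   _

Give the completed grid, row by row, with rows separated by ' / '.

64 85 70 / 79 73 67 / 76 61 82

Row 2 must total 219; the given cells sum to 146, so (2,2) = 73.
From column 1, 219 − (79 + 76) gives (1,1) = 64.
Main diagonal: 64 + 73 + ? = 219, so (3,3) = 82.
The remaining cell in anti-diagonal is (1,3) = 219 − 149 = 70.
Row 1 must total 219; the given cells sum to 134, so (1,2) = 85.
The remaining cell in row 3 is (3,2) = 219 − 158 = 61.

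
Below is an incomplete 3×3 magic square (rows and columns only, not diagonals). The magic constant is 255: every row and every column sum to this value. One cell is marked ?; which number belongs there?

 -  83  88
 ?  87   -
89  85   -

Row 1 needs 255; the known cells sum to 171, so (1,1) = 84.
Row 3 must total 255; the given cells sum to 174, so (3,3) = 81.
Column 1 must total 255; the given cells sum to 173, so (2,1) = 82.

82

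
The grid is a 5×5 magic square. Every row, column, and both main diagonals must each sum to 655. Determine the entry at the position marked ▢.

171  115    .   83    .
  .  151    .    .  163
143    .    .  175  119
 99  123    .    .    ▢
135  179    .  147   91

From row 5, 655 − (135 + 179 + 147 + 91) gives (5,3) = 103.
The remaining cell in column 1 is (2,1) = 655 − 548 = 107.
From column 2, 655 − (115 + 151 + 123 + 179) gives (3,2) = 87.
Using row 3: 143 + 87 + 175 + 119 + ? → (3,3) = 655 − 524 = 131.
Main diagonal needs 655; the known cells sum to 544, so (4,4) = 111.
Column 4: 83 + 175 + 111 + 147 + ? = 655, so (2,4) = 139.
The remaining cell in anti-diagonal is (1,5) = 655 − 528 = 127.
Using row 1: 171 + 115 + 83 + 127 + ? → (1,3) = 655 − 496 = 159.
The remaining cell in row 2 is (2,3) = 655 − 560 = 95.
Column 3: 159 + 95 + 131 + 103 + ? = 655, so (4,3) = 167.
From column 5, 655 − (127 + 163 + 119 + 91) gives (4,5) = 155.

155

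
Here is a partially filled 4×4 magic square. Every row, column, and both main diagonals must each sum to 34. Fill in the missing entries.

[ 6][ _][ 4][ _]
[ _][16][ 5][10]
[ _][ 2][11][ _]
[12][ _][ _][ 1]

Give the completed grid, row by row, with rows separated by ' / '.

Row 2 needs 34; the known cells sum to 31, so (2,1) = 3.
Column 1: 6 + 3 + 12 + ? = 34, so (3,1) = 13.
From column 3, 34 − (4 + 5 + 11) gives (4,3) = 14.
The remaining cell in anti-diagonal is (1,4) = 34 − 19 = 15.
Using row 1: 6 + 4 + 15 + ? → (1,2) = 34 − 25 = 9.
Using row 3: 13 + 2 + 11 + ? → (3,4) = 34 − 26 = 8.
Using row 4: 12 + 14 + 1 + ? → (4,2) = 34 − 27 = 7.

6 9 4 15 / 3 16 5 10 / 13 2 11 8 / 12 7 14 1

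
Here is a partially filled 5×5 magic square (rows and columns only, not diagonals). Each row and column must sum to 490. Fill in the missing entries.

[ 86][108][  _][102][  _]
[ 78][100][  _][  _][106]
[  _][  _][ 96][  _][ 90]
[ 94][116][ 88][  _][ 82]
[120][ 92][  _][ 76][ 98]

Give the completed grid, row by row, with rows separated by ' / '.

Row 4: 94 + 116 + 88 + 82 + ? = 490, so (4,4) = 110.
Row 5 needs 490; the known cells sum to 386, so (5,3) = 104.
The remaining cell in column 1 is (3,1) = 490 − 378 = 112.
Column 2 needs 490; the known cells sum to 416, so (3,2) = 74.
Column 5 needs 490; the known cells sum to 376, so (1,5) = 114.
The remaining cell in row 1 is (1,3) = 490 − 410 = 80.
Row 3: 112 + 74 + 96 + 90 + ? = 490, so (3,4) = 118.
Using column 3: 80 + 96 + 88 + 104 + ? → (2,3) = 490 − 368 = 122.
Column 4 needs 490; the known cells sum to 406, so (2,4) = 84.

86 108 80 102 114 / 78 100 122 84 106 / 112 74 96 118 90 / 94 116 88 110 82 / 120 92 104 76 98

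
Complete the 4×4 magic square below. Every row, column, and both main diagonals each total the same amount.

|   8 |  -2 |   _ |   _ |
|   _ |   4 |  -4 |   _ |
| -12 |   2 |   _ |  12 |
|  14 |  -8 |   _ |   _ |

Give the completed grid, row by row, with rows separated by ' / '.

8 -2 6 -16 / -14 4 -4 10 / -12 2 -6 12 / 14 -8 0 -10

Column 2 is already complete: -2 + 4 + 2 + -8 = -4, so that is the magic constant.
Row 3 needs -4; the known cells sum to 2, so (3,3) = -6.
From column 1, -4 − (8 + (-12) + 14) gives (2,1) = -14.
Main diagonal must total -4; the given cells sum to 6, so (4,4) = -10.
The remaining cell in anti-diagonal is (1,4) = -4 − 12 = -16.
Using row 1: 8 + (-2) + (-16) + ? → (1,3) = -4 − (-10) = 6.
The remaining cell in row 2 is (2,4) = -4 − (-14) = 10.
Row 4 needs -4; the known cells sum to -4, so (4,3) = 0.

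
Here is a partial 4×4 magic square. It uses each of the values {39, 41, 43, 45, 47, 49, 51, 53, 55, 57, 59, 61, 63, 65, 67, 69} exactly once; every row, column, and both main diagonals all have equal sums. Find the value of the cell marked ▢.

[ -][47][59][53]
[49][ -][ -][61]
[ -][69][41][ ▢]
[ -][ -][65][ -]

39

The 16 entries sum to 864, so each line sums to 864/4 = 216.
Row 1 needs 216; the known cells sum to 159, so (1,1) = 57.
Column 3 must total 216; the given cells sum to 165, so (2,3) = 51.
Anti-diagonal: 53 + 51 + 69 + ? = 216, so (4,1) = 43.
Row 2 needs 216; the known cells sum to 161, so (2,2) = 55.
Column 1 needs 216; the known cells sum to 149, so (3,1) = 67.
The remaining cell in column 2 is (4,2) = 216 − 171 = 45.
Main diagonal must total 216; the given cells sum to 153, so (4,4) = 63.
Using row 3: 67 + 69 + 41 + ? → (3,4) = 216 − 177 = 39.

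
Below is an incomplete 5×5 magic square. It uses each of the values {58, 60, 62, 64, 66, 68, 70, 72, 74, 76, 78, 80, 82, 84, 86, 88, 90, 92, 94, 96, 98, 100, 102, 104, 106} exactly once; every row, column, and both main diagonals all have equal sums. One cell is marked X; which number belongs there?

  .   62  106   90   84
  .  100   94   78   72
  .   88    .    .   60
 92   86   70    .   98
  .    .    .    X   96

The 25 entries sum to 2050, so each line sums to 2050/5 = 410.
The remaining cell in row 1 is (1,1) = 410 − 342 = 68.
Row 2: 100 + 94 + 78 + 72 + ? = 410, so (2,1) = 66.
Row 4 must total 410; the given cells sum to 346, so (4,4) = 64.
Column 2 must total 410; the given cells sum to 336, so (5,2) = 74.
Main diagonal must total 410; the given cells sum to 328, so (3,3) = 82.
Using anti-diagonal: 84 + 78 + 82 + 86 + ? → (5,1) = 410 − 330 = 80.
From column 1, 410 − (68 + 66 + 92 + 80) gives (3,1) = 104.
Using column 3: 106 + 94 + 82 + 70 + ? → (5,3) = 410 − 352 = 58.
The remaining cell in row 3 is (3,4) = 410 − 334 = 76.
From row 5, 410 − (80 + 74 + 58 + 96) gives (5,4) = 102.

102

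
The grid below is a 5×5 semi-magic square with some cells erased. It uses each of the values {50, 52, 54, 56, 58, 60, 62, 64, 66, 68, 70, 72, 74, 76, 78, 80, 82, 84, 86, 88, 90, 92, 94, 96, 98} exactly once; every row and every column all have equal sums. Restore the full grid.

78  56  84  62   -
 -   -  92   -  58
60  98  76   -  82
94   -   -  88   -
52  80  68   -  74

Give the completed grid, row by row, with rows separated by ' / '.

The 25 entries sum to 1850, so each line sums to 1850/5 = 370.
Row 1: 78 + 56 + 84 + 62 + ? = 370, so (1,5) = 90.
The remaining cell in row 3 is (3,4) = 370 − 316 = 54.
Row 5 needs 370; the known cells sum to 274, so (5,4) = 96.
From column 1, 370 − (78 + 60 + 94 + 52) gives (2,1) = 86.
From column 3, 370 − (84 + 92 + 76 + 68) gives (4,3) = 50.
The remaining cell in column 4 is (2,4) = 370 − 300 = 70.
Column 5 must total 370; the given cells sum to 304, so (4,5) = 66.
The remaining cell in row 2 is (2,2) = 370 − 306 = 64.
Row 4 needs 370; the known cells sum to 298, so (4,2) = 72.

78 56 84 62 90 / 86 64 92 70 58 / 60 98 76 54 82 / 94 72 50 88 66 / 52 80 68 96 74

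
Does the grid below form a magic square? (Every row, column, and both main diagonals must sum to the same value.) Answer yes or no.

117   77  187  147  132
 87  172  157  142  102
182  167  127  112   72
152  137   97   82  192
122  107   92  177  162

Row 1: 117 + 77 + 187 + 147 + 132 = 660.
Row 2: 87 + 172 + 157 + 142 + 102 = 660.
Row 3: 182 + 167 + 127 + 112 + 72 = 660.
Row 4: 152 + 137 + 97 + 82 + 192 = 660.
Row 5: 122 + 107 + 92 + 177 + 162 = 660.
Column 1: 117 + 87 + 182 + 152 + 122 = 660.
Column 2: 77 + 172 + 167 + 137 + 107 = 660.
Column 3: 187 + 157 + 127 + 97 + 92 = 660.
Column 4: 147 + 142 + 112 + 82 + 177 = 660.
Column 5: 132 + 102 + 72 + 192 + 162 = 660.
Main diagonal: 117 + 172 + 127 + 82 + 162 = 660.
Anti-diagonal: 132 + 142 + 127 + 137 + 122 = 660.
All lines sum to 660.

Yes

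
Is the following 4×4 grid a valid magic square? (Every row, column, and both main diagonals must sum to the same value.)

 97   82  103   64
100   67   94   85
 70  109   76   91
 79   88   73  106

Row 1: 97 + 82 + 103 + 64 = 346.
Row 2: 100 + 67 + 94 + 85 = 346.
Row 3: 70 + 109 + 76 + 91 = 346.
Row 4: 79 + 88 + 73 + 106 = 346.
Column 1: 97 + 100 + 70 + 79 = 346.
Column 2: 82 + 67 + 109 + 88 = 346.
Column 3: 103 + 94 + 76 + 73 = 346.
Column 4: 64 + 85 + 91 + 106 = 346.
Main diagonal: 97 + 67 + 76 + 106 = 346.
Anti-diagonal: 64 + 94 + 109 + 79 = 346.
All lines sum to 346.

Yes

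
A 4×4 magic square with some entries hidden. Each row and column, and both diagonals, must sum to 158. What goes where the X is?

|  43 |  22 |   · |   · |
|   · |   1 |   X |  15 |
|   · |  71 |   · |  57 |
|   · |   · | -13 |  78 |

Using column 2: 22 + 1 + 71 + ? → (4,2) = 158 − 94 = 64.
Column 4 must total 158; the given cells sum to 150, so (1,4) = 8.
The remaining cell in main diagonal is (3,3) = 158 − 122 = 36.
From row 1, 158 − (43 + 22 + 8) gives (1,3) = 85.
Row 3: 71 + 36 + 57 + ? = 158, so (3,1) = -6.
Row 4 must total 158; the given cells sum to 129, so (4,1) = 29.
From column 1, 158 − (43 + (-6) + 29) gives (2,1) = 92.
Column 3: 85 + 36 + (-13) + ? = 158, so (2,3) = 50.

50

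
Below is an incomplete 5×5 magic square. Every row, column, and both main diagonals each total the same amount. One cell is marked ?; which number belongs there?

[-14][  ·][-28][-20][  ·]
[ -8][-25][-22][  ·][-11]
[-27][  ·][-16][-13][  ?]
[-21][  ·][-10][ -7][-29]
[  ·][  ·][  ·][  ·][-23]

-5

Main diagonal is complete and sums to -85; that is the magic constant.
From row 2, -85 − (-8 + (-25) + (-22) + (-11)) gives (2,4) = -19.
The remaining cell in row 4 is (4,2) = -85 − (-67) = -18.
Column 1 needs -85; the known cells sum to -70, so (5,1) = -15.
Using column 3: -28 + (-22) + (-16) + (-10) + ? → (5,3) = -85 − (-76) = -9.
Column 4 needs -85; the known cells sum to -59, so (5,4) = -26.
Anti-diagonal must total -85; the given cells sum to -68, so (1,5) = -17.
From row 1, -85 − (-14 + (-28) + (-20) + (-17)) gives (1,2) = -6.
Row 5 must total -85; the given cells sum to -73, so (5,2) = -12.
The remaining cell in column 2 is (3,2) = -85 − (-61) = -24.
Column 5: -17 + (-11) + (-29) + (-23) + ? = -85, so (3,5) = -5.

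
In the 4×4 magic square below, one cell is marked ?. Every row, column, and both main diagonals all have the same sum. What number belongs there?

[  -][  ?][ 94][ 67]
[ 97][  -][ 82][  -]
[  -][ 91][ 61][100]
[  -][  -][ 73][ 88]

64

Column 3 is complete and sums to 310; that is the magic constant.
Using row 3: 91 + 61 + 100 + ? → (3,1) = 310 − 252 = 58.
Using column 4: 67 + 100 + 88 + ? → (2,4) = 310 − 255 = 55.
Anti-diagonal must total 310; the given cells sum to 240, so (4,1) = 70.
Row 2: 97 + 82 + 55 + ? = 310, so (2,2) = 76.
Using row 4: 70 + 73 + 88 + ? → (4,2) = 310 − 231 = 79.
Using column 1: 97 + 58 + 70 + ? → (1,1) = 310 − 225 = 85.
Column 2: 76 + 91 + 79 + ? = 310, so (1,2) = 64.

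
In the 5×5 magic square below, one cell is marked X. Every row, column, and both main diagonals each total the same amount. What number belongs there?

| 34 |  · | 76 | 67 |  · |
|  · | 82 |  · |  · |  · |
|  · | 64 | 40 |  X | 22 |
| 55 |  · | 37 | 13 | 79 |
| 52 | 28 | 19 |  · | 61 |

31

Main diagonal is complete and sums to 230; that is the magic constant.
Row 4 must total 230; the given cells sum to 184, so (4,2) = 46.
The remaining cell in row 5 is (5,4) = 230 − 160 = 70.
Using column 2: 82 + 64 + 46 + 28 + ? → (1,2) = 230 − 220 = 10.
Column 3 needs 230; the known cells sum to 172, so (2,3) = 58.
From row 1, 230 − (34 + 10 + 76 + 67) gives (1,5) = 43.
Column 5 needs 230; the known cells sum to 205, so (2,5) = 25.
From anti-diagonal, 230 − (43 + 40 + 46 + 52) gives (2,4) = 49.
From row 2, 230 − (82 + 58 + 49 + 25) gives (2,1) = 16.
From column 1, 230 − (34 + 16 + 55 + 52) gives (3,1) = 73.
Column 4 needs 230; the known cells sum to 199, so (3,4) = 31.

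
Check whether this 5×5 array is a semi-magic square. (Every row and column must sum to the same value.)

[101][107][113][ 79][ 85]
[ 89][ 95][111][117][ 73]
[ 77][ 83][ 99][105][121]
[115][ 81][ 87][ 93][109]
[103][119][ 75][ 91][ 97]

Row 1: 101 + 107 + 113 + 79 + 85 = 485.
Row 2: 89 + 95 + 111 + 117 + 73 = 485.
Row 3: 77 + 83 + 99 + 105 + 121 = 485.
Row 4: 115 + 81 + 87 + 93 + 109 = 485.
Row 5: 103 + 119 + 75 + 91 + 97 = 485.
Column 1: 101 + 89 + 77 + 115 + 103 = 485.
Column 2: 107 + 95 + 83 + 81 + 119 = 485.
Column 3: 113 + 111 + 99 + 87 + 75 = 485.
Column 4: 79 + 117 + 105 + 93 + 91 = 485.
Column 5: 85 + 73 + 121 + 109 + 97 = 485.
All lines sum to 485.

Yes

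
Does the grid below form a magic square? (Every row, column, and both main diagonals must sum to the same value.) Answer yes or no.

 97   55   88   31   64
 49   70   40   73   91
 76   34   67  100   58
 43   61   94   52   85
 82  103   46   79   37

Row 1: 97 + 55 + 88 + 31 + 64 = 335.
Row 2: 49 + 70 + 40 + 73 + 91 = 323.
Row 3: 76 + 34 + 67 + 100 + 58 = 335.
Row 4: 43 + 61 + 94 + 52 + 85 = 335.
Row 5: 82 + 103 + 46 + 79 + 37 = 347.
Column 1: 97 + 49 + 76 + 43 + 82 = 347.
Column 2: 55 + 70 + 34 + 61 + 103 = 323.
Column 3: 88 + 40 + 67 + 94 + 46 = 335.
Column 4: 31 + 73 + 100 + 52 + 79 = 335.
Column 5: 64 + 91 + 58 + 85 + 37 = 335.
Main diagonal: 97 + 70 + 67 + 52 + 37 = 323.
Anti-diagonal: 64 + 73 + 67 + 61 + 82 = 347.

No — column 2 sums to 323 but anti-diagonal sums to 347.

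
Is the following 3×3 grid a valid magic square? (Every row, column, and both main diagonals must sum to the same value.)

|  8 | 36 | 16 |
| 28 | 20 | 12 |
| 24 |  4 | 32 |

Row 1: 8 + 36 + 16 = 60.
Row 2: 28 + 20 + 12 = 60.
Row 3: 24 + 4 + 32 = 60.
Column 1: 8 + 28 + 24 = 60.
Column 2: 36 + 20 + 4 = 60.
Column 3: 16 + 12 + 32 = 60.
Main diagonal: 8 + 20 + 32 = 60.
Anti-diagonal: 16 + 20 + 24 = 60.
All lines sum to 60.

Yes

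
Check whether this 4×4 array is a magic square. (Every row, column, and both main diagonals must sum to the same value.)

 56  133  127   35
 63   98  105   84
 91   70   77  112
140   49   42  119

No — column 3 sums to 351 but row 3 sums to 350.

Row 1: 56 + 133 + 127 + 35 = 351.
Row 2: 63 + 98 + 105 + 84 = 350.
Row 3: 91 + 70 + 77 + 112 = 350.
Row 4: 140 + 49 + 42 + 119 = 350.
Column 1: 56 + 63 + 91 + 140 = 350.
Column 2: 133 + 98 + 70 + 49 = 350.
Column 3: 127 + 105 + 77 + 42 = 351.
Column 4: 35 + 84 + 112 + 119 = 350.
Main diagonal: 56 + 98 + 77 + 119 = 350.
Anti-diagonal: 35 + 105 + 70 + 140 = 350.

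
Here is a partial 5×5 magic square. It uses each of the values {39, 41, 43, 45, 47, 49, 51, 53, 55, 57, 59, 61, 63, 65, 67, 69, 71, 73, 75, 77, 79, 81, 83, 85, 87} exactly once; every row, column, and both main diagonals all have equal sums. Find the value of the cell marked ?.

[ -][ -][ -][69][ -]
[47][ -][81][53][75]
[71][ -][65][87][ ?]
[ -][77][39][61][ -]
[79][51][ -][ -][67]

49

The 25 entries sum to 1575, so each line sums to 1575/5 = 315.
From row 2, 315 − (47 + 81 + 53 + 75) gives (2,2) = 59.
From column 4, 315 − (69 + 53 + 87 + 61) gives (5,4) = 45.
Using main diagonal: 59 + 65 + 61 + 67 + ? → (1,1) = 315 − 252 = 63.
Anti-diagonal must total 315; the given cells sum to 274, so (1,5) = 41.
Row 5 needs 315; the known cells sum to 242, so (5,3) = 73.
Column 1 must total 315; the given cells sum to 260, so (4,1) = 55.
The remaining cell in column 3 is (1,3) = 315 − 258 = 57.
Row 1 must total 315; the given cells sum to 230, so (1,2) = 85.
The remaining cell in row 4 is (4,5) = 315 − 232 = 83.
Using column 2: 85 + 59 + 77 + 51 + ? → (3,2) = 315 − 272 = 43.
The remaining cell in column 5 is (3,5) = 315 − 266 = 49.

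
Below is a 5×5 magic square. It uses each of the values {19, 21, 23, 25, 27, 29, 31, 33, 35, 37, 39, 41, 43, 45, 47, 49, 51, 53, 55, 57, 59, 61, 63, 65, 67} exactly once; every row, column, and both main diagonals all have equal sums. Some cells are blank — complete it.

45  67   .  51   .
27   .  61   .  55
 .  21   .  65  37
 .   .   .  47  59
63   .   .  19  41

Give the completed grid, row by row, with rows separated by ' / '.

The 25 entries sum to 1075, so each line sums to 1075/5 = 215.
Column 4 needs 215; the known cells sum to 182, so (2,4) = 33.
Using column 5: 55 + 37 + 59 + 41 + ? → (1,5) = 215 − 192 = 23.
From row 1, 215 − (45 + 67 + 51 + 23) gives (1,3) = 29.
Row 2 must total 215; the given cells sum to 176, so (2,2) = 39.
Using main diagonal: 45 + 39 + 47 + 41 + ? → (3,3) = 215 − 172 = 43.
Anti-diagonal needs 215; the known cells sum to 162, so (4,2) = 53.
The remaining cell in row 3 is (3,1) = 215 − 166 = 49.
From column 1, 215 − (45 + 27 + 49 + 63) gives (4,1) = 31.
Using column 2: 67 + 39 + 21 + 53 + ? → (5,2) = 215 − 180 = 35.
The remaining cell in row 4 is (4,3) = 215 − 190 = 25.
Row 5: 63 + 35 + 19 + 41 + ? = 215, so (5,3) = 57.

45 67 29 51 23 / 27 39 61 33 55 / 49 21 43 65 37 / 31 53 25 47 59 / 63 35 57 19 41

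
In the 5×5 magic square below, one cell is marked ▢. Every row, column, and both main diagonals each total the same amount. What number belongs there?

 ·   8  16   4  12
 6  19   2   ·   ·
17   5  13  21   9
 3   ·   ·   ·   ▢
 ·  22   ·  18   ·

Row 3 is complete and sums to 65; that is the magic constant.
Row 1 needs 65; the known cells sum to 40, so (1,1) = 25.
From column 1, 65 − (25 + 6 + 17 + 3) gives (5,1) = 14.
Using column 2: 8 + 19 + 5 + 22 + ? → (4,2) = 65 − 54 = 11.
Anti-diagonal needs 65; the known cells sum to 50, so (2,4) = 15.
Row 2 needs 65; the known cells sum to 42, so (2,5) = 23.
Column 4 needs 65; the known cells sum to 58, so (4,4) = 7.
Using main diagonal: 25 + 19 + 13 + 7 + ? → (5,5) = 65 − 64 = 1.
Row 5 must total 65; the given cells sum to 55, so (5,3) = 10.
Column 3 needs 65; the known cells sum to 41, so (4,3) = 24.
From column 5, 65 − (12 + 23 + 9 + 1) gives (4,5) = 20.

20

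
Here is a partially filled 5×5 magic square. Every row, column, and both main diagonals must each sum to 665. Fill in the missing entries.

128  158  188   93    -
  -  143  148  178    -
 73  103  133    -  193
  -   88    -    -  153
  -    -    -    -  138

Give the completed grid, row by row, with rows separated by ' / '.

128 158 188 93 98 / 113 143 148 178 83 / 73 103 133 163 193 / 183 88 118 123 153 / 168 173 78 108 138

Row 1 needs 665; the known cells sum to 567, so (1,5) = 98.
From row 3, 665 − (73 + 103 + 133 + 193) gives (3,4) = 163.
From column 2, 665 − (158 + 143 + 103 + 88) gives (5,2) = 173.
Column 5: 98 + 193 + 153 + 138 + ? = 665, so (2,5) = 83.
From main diagonal, 665 − (128 + 143 + 133 + 138) gives (4,4) = 123.
Anti-diagonal needs 665; the known cells sum to 497, so (5,1) = 168.
Row 2 must total 665; the given cells sum to 552, so (2,1) = 113.
Using column 1: 128 + 113 + 73 + 168 + ? → (4,1) = 665 − 482 = 183.
The remaining cell in column 4 is (5,4) = 665 − 557 = 108.
Row 4 needs 665; the known cells sum to 547, so (4,3) = 118.
The remaining cell in row 5 is (5,3) = 665 − 587 = 78.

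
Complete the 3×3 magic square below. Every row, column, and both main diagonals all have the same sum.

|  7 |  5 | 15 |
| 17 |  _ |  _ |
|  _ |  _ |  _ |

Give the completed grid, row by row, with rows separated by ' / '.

Row 1 is already complete: 7 + 5 + 15 = 27, so that is the magic constant.
Column 1 needs 27; the known cells sum to 24, so (3,1) = 3.
From anti-diagonal, 27 − (15 + 3) gives (2,2) = 9.
Using row 2: 17 + 9 + ? → (2,3) = 27 − 26 = 1.
The remaining cell in column 2 is (3,2) = 27 − 14 = 13.
Column 3: 15 + 1 + ? = 27, so (3,3) = 11.

7 5 15 / 17 9 1 / 3 13 11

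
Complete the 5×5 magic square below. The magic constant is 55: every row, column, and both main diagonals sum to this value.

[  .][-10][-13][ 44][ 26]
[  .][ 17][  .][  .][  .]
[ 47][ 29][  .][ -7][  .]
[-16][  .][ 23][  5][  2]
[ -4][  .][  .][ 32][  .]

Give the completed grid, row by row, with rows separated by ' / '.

Row 1 must total 55; the given cells sum to 47, so (1,1) = 8.
Row 4: -16 + 23 + 5 + 2 + ? = 55, so (4,2) = 41.
From column 1, 55 − (8 + 47 + (-16) + (-4)) gives (2,1) = 20.
The remaining cell in column 2 is (5,2) = 55 − 77 = -22.
The remaining cell in column 4 is (2,4) = 55 − 74 = -19.
Using anti-diagonal: 26 + (-19) + 41 + (-4) + ? → (3,3) = 55 − 44 = 11.
Row 3: 47 + 29 + 11 + (-7) + ? = 55, so (3,5) = -25.
Main diagonal must total 55; the given cells sum to 41, so (5,5) = 14.
Using row 5: -4 + (-22) + 32 + 14 + ? → (5,3) = 55 − 20 = 35.
Using column 3: -13 + 11 + 23 + 35 + ? → (2,3) = 55 − 56 = -1.
Using column 5: 26 + (-25) + 2 + 14 + ? → (2,5) = 55 − 17 = 38.

8 -10 -13 44 26 / 20 17 -1 -19 38 / 47 29 11 -7 -25 / -16 41 23 5 2 / -4 -22 35 32 14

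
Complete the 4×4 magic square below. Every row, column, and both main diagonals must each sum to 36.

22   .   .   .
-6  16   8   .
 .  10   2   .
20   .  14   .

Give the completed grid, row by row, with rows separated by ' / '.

22 4 12 -2 / -6 16 8 18 / 0 10 2 24 / 20 6 14 -4

The remaining cell in row 2 is (2,4) = 36 − 18 = 18.
From column 1, 36 − (22 + (-6) + 20) gives (3,1) = 0.
From column 3, 36 − (8 + 2 + 14) gives (1,3) = 12.
Main diagonal must total 36; the given cells sum to 40, so (4,4) = -4.
From anti-diagonal, 36 − (8 + 10 + 20) gives (1,4) = -2.
The remaining cell in row 1 is (1,2) = 36 − 32 = 4.
Row 3 must total 36; the given cells sum to 12, so (3,4) = 24.
Using row 4: 20 + 14 + (-4) + ? → (4,2) = 36 − 30 = 6.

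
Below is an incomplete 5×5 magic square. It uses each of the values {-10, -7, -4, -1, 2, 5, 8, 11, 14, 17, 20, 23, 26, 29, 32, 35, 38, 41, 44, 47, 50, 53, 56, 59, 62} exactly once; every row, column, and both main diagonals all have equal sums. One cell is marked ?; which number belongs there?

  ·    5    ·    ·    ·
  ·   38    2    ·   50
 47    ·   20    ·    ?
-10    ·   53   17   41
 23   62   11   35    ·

8

The 25 entries sum to 650, so each line sums to 650/5 = 130.
Row 4: -10 + 53 + 17 + 41 + ? = 130, so (4,2) = 29.
Row 5 needs 130; the known cells sum to 131, so (5,5) = -1.
The remaining cell in column 2 is (3,2) = 130 − 134 = -4.
Column 3: 2 + 20 + 53 + 11 + ? = 130, so (1,3) = 44.
Main diagonal must total 130; the given cells sum to 74, so (1,1) = 56.
Column 1: 56 + 47 + (-10) + 23 + ? = 130, so (2,1) = 14.
The remaining cell in row 2 is (2,4) = 130 − 104 = 26.
The remaining cell in anti-diagonal is (1,5) = 130 − 98 = 32.
Using row 1: 56 + 5 + 44 + 32 + ? → (1,4) = 130 − 137 = -7.
Column 4 must total 130; the given cells sum to 71, so (3,4) = 59.
Column 5 needs 130; the known cells sum to 122, so (3,5) = 8.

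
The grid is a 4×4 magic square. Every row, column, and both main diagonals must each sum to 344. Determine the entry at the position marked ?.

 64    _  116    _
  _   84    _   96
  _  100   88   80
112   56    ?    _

From row 3, 344 − (100 + 88 + 80) gives (3,1) = 76.
Using column 1: 64 + 76 + 112 + ? → (2,1) = 344 − 252 = 92.
Column 2: 84 + 100 + 56 + ? = 344, so (1,2) = 104.
Main diagonal must total 344; the given cells sum to 236, so (4,4) = 108.
The remaining cell in row 1 is (1,4) = 344 − 284 = 60.
Row 2 must total 344; the given cells sum to 272, so (2,3) = 72.
Row 4: 112 + 56 + 108 + ? = 344, so (4,3) = 68.

68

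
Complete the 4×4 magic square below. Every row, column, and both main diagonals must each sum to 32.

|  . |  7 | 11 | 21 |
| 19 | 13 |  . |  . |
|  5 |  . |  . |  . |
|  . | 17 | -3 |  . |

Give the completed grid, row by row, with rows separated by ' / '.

-7 7 11 21 / 19 13 1 -1 / 5 -5 23 9 / 15 17 -3 3

Row 1 needs 32; the known cells sum to 39, so (1,1) = -7.
From column 1, 32 − (-7 + 19 + 5) gives (4,1) = 15.
From column 2, 32 − (7 + 13 + 17) gives (3,2) = -5.
From anti-diagonal, 32 − (21 + (-5) + 15) gives (2,3) = 1.
The remaining cell in row 2 is (2,4) = 32 − 33 = -1.
Using row 4: 15 + 17 + (-3) + ? → (4,4) = 32 − 29 = 3.
Using column 3: 11 + 1 + (-3) + ? → (3,3) = 32 − 9 = 23.
Using column 4: 21 + (-1) + 3 + ? → (3,4) = 32 − 23 = 9.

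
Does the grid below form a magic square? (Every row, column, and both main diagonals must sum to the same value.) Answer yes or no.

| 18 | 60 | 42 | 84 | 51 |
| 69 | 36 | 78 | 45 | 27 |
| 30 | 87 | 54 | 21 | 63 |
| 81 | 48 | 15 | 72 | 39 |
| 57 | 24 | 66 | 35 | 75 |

Row 1: 18 + 60 + 42 + 84 + 51 = 255.
Row 2: 69 + 36 + 78 + 45 + 27 = 255.
Row 3: 30 + 87 + 54 + 21 + 63 = 255.
Row 4: 81 + 48 + 15 + 72 + 39 = 255.
Row 5: 57 + 24 + 66 + 35 + 75 = 257.
Column 1: 18 + 69 + 30 + 81 + 57 = 255.
Column 2: 60 + 36 + 87 + 48 + 24 = 255.
Column 3: 42 + 78 + 54 + 15 + 66 = 255.
Column 4: 84 + 45 + 21 + 72 + 35 = 257.
Column 5: 51 + 27 + 63 + 39 + 75 = 255.
Main diagonal: 18 + 36 + 54 + 72 + 75 = 255.
Anti-diagonal: 51 + 45 + 54 + 48 + 57 = 255.

No — row 5 sums to 257 but column 5 sums to 255.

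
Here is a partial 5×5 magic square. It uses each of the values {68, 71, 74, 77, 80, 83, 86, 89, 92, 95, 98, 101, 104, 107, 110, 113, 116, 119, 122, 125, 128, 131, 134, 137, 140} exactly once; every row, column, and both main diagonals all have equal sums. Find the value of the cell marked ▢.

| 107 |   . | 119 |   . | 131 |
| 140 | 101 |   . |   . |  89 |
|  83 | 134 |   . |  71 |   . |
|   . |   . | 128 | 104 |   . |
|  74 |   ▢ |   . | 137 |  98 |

125

The 25 entries sum to 2600, so each line sums to 2600/5 = 520.
The remaining cell in column 1 is (4,1) = 520 − 404 = 116.
Using main diagonal: 107 + 101 + 104 + 98 + ? → (3,3) = 520 − 410 = 110.
Row 3: 83 + 134 + 110 + 71 + ? = 520, so (3,5) = 122.
Column 5 must total 520; the given cells sum to 440, so (4,5) = 80.
Row 4 needs 520; the known cells sum to 428, so (4,2) = 92.
Using anti-diagonal: 131 + 110 + 92 + 74 + ? → (2,4) = 520 − 407 = 113.
Row 2 needs 520; the known cells sum to 443, so (2,3) = 77.
Column 3: 119 + 77 + 110 + 128 + ? = 520, so (5,3) = 86.
The remaining cell in column 4 is (1,4) = 520 − 425 = 95.
Row 1: 107 + 119 + 95 + 131 + ? = 520, so (1,2) = 68.
From row 5, 520 − (74 + 86 + 137 + 98) gives (5,2) = 125.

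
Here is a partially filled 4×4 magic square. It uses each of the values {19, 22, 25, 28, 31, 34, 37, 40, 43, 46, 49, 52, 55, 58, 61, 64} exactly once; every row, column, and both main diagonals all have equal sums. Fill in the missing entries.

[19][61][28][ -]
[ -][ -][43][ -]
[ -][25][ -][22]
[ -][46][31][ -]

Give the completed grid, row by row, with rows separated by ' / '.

The 16 entries sum to 664, so each line sums to 664/4 = 166.
Row 1 must total 166; the given cells sum to 108, so (1,4) = 58.
From column 2, 166 − (61 + 25 + 46) gives (2,2) = 34.
From column 3, 166 − (28 + 43 + 31) gives (3,3) = 64.
Main diagonal: 19 + 34 + 64 + ? = 166, so (4,4) = 49.
Anti-diagonal needs 166; the known cells sum to 126, so (4,1) = 40.
Row 3 must total 166; the given cells sum to 111, so (3,1) = 55.
Column 1 needs 166; the known cells sum to 114, so (2,1) = 52.
Column 4 needs 166; the known cells sum to 129, so (2,4) = 37.

19 61 28 58 / 52 34 43 37 / 55 25 64 22 / 40 46 31 49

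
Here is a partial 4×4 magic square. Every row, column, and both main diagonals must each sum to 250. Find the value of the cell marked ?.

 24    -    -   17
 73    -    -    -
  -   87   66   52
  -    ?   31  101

10

Using row 3: 87 + 66 + 52 + ? → (3,1) = 250 − 205 = 45.
The remaining cell in column 1 is (4,1) = 250 − 142 = 108.
Column 4 must total 250; the given cells sum to 170, so (2,4) = 80.
The remaining cell in main diagonal is (2,2) = 250 − 191 = 59.
Using anti-diagonal: 17 + 87 + 108 + ? → (2,3) = 250 − 212 = 38.
Using row 4: 108 + 31 + 101 + ? → (4,2) = 250 − 240 = 10.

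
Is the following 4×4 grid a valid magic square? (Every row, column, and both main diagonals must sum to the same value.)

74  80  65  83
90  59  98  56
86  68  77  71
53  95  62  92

No — row 2 sums to 303 but column 4 sums to 302.

Row 1: 74 + 80 + 65 + 83 = 302.
Row 2: 90 + 59 + 98 + 56 = 303.
Row 3: 86 + 68 + 77 + 71 = 302.
Row 4: 53 + 95 + 62 + 92 = 302.
Column 1: 74 + 90 + 86 + 53 = 303.
Column 2: 80 + 59 + 68 + 95 = 302.
Column 3: 65 + 98 + 77 + 62 = 302.
Column 4: 83 + 56 + 71 + 92 = 302.
Main diagonal: 74 + 59 + 77 + 92 = 302.
Anti-diagonal: 83 + 98 + 68 + 53 = 302.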